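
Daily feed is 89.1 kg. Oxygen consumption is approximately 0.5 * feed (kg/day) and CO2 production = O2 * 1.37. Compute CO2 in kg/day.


O2 = 89.1 * 0.5 = 44.55
CO2 = 44.55 * 1.37 = 61.0335

61.0335 kg/day


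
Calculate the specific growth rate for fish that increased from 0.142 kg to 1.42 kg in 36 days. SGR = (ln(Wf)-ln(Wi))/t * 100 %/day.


ln(W_f) = ln(1.42) = 0.35065687
ln(W_i) = ln(0.142) = -1.9519282
ln(W_f) - ln(W_i) = 0.35065687 - -1.9519282 = 2.3025851
SGR = 2.3025851 / 36 * 100 = 6.39607 %/day

6.39607 %/day


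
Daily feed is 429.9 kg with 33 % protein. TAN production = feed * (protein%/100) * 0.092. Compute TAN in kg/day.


Protein in feed = 429.9 * 33/100 = 141.867 kg/day
TAN = protein * 0.092 = 141.867 * 0.092 = 13.051764 kg/day

13.051764 kg/day


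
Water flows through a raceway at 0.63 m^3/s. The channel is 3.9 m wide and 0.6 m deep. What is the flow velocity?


Cross-sectional area = W * d = 3.9 * 0.6 = 2.34 m^2
Velocity = Q / A = 0.63 / 2.34 = 0.269231 m/s

0.269231 m/s


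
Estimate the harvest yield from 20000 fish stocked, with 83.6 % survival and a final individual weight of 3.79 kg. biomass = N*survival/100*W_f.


Survivors = 20000 * 83.6/100 = 16720 fish
Harvest biomass = survivors * W_f = 16720 * 3.79 = 63368.8 kg

63368.8 kg


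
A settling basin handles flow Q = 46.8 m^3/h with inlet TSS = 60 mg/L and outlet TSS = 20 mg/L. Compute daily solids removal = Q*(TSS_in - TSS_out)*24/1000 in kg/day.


Concentration drop: TSS_in - TSS_out = 60 - 20 = 40 mg/L
Hourly solids removed = Q * dTSS = 46.8 m^3/h * 40 mg/L = 1872 g/h  (m^3/h * mg/L = g/h)
Daily solids removed = 1872 * 24 = 44928 g/day
Convert g to kg: 44928 / 1000 = 44.928 kg/day

44.928 kg/day


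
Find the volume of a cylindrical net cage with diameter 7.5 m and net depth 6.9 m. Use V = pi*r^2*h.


r = d/2 = 7.5/2 = 3.75 m
Base area = pi*r^2 = pi*3.75^2 = 44.178647 m^2
Volume = 44.178647 * 6.9 = 304.833 m^3

304.833 m^3


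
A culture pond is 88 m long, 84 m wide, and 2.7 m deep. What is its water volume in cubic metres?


Base area = L * W = 88 * 84 = 7392 m^2
Volume = area * depth = 7392 * 2.7 = 19958.4 m^3

19958.4 m^3


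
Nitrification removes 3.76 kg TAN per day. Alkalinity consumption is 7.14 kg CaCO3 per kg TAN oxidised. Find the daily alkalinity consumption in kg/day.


Alkalinity factor: 7.14 kg CaCO3 consumed per kg TAN nitrified
alk = 3.76 kg TAN * 7.14 = 26.8464 kg CaCO3/day

26.8464 kg CaCO3/day


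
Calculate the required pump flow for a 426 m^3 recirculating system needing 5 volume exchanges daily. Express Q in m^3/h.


Daily recirculation volume = 426 m^3 * 5 = 2130 m^3/day
Flow rate Q = daily volume / 24 h = 2130 / 24 = 88.75 m^3/h

88.75 m^3/h


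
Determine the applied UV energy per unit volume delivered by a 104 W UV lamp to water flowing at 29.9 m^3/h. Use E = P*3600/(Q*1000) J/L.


Energy delivered per hour = 104 W * 3600 s = 374400 J/h
Volume treated per hour = 29.9 m^3/h * 1000 = 29900 L/h
dose = 374400 / 29900 = 12.5217 J/L

12.5217 J/L


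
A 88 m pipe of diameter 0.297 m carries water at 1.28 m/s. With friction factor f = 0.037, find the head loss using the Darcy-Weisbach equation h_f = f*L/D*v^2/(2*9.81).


v^2 = 1.28^2 = 1.6384 m^2/s^2
L/D = 88/0.297 = 296.2963
h_f = f*(L/D)*v^2/(2g) = 0.037 * 296.2963 * 1.6384 / 19.62 = 0.91548 m

0.91548 m


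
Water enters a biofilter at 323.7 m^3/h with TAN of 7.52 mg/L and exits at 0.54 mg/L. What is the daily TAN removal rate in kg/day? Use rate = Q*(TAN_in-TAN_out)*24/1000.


Concentration drop: TAN_in - TAN_out = 7.52 - 0.54 = 6.98 mg/L
Hourly TAN removed = Q * dTAN = 323.7 m^3/h * 6.98 mg/L = 2259.426 g/h  (m^3/h * mg/L = g/h)
Daily TAN removed = 2259.426 * 24 = 54226.224 g/day
Convert to kg/day: 54226.224 / 1000 = 54.226224 kg/day

54.226224 kg/day


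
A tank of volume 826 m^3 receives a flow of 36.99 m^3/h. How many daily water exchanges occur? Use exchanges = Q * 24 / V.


Daily flow volume = 36.99 m^3/h * 24 h = 887.76 m^3/day
Exchanges = daily flow / tank volume = 887.76 / 826 = 1.07477 exchanges/day

1.07477 exchanges/day


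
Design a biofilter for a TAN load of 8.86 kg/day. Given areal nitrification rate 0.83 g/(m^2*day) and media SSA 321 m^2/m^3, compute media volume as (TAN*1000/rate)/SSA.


A = 8.86*1000 / 0.83 = 10674.699 m^2
V = 10674.699 / 321 = 33.2545

33.2545 m^3


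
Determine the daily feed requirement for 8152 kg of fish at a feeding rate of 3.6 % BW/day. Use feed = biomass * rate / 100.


Feeding rate fraction = 3.6% / 100 = 0.036
Daily feed = 8152 kg * 0.036 = 293.472 kg/day

293.472 kg/day


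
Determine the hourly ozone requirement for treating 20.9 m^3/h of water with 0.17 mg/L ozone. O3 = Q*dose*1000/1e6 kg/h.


O3 demand (mg/h) = Q * dose * 1000 = 20.9 * 0.17 * 1000 = 3553 mg/h
Convert mg to kg: 3553 / 1e6 = 0.003553 kg/h

0.003553 kg/h


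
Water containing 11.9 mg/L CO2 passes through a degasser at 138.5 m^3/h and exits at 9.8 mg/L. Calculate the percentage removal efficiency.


CO2_out / CO2_in = 9.8 / 11.9 = 0.82352941
Fraction remaining = 0.82352941
efficiency = (1 - 0.82352941) * 100 = 17.6471 %

17.6471 %


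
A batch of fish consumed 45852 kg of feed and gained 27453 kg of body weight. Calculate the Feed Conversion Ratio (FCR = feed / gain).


FCR = feed consumed / weight gained
FCR = 45852 kg / 27453 kg = 1.6702

1.6702


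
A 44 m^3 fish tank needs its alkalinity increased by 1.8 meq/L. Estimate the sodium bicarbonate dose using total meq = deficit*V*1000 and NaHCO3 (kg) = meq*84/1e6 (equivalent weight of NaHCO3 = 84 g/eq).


Tank volume in L = 44 m^3 * 1000 = 44000 L
Total meq required = 1.8 meq/L * 44000 L = 79200 meq
NaHCO3 mass = 79200 meq * 84 mg/meq / 1e6 = 6.6528 kg

6.6528 kg


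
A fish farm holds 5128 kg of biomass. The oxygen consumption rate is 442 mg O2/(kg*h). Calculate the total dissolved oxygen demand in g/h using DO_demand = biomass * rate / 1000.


Total O2 consumption (mg/h) = 5128 kg * 442 mg/(kg*h) = 2266576 mg/h
Convert to g/h: 2266576 / 1000 = 2266.576 g/h

2266.576 g/h


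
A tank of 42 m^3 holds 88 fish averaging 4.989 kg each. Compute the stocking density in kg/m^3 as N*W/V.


Total biomass = 88 fish * 4.989 kg = 439.032 kg
Density = total biomass / volume = 439.032 / 42 = 10.4531 kg/m^3

10.4531 kg/m^3


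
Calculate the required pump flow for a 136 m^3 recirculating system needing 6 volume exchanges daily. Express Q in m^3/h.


Daily recirculation volume = 136 m^3 * 6 = 816 m^3/day
Flow rate Q = daily volume / 24 h = 816 / 24 = 34 m^3/h

34 m^3/h


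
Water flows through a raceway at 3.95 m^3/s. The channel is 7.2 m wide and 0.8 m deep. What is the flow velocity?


Cross-sectional area = W * d = 7.2 * 0.8 = 5.76 m^2
Velocity = Q / A = 3.95 / 5.76 = 0.685764 m/s

0.685764 m/s


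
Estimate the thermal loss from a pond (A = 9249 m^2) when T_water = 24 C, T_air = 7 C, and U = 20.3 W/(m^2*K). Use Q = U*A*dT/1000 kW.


Temperature difference dT = 24 - 7 = 17 K
Heat loss (W) = U * A * dT = 20.3 * 9249 * 17 = 3191829.9 W
Convert to kW: 3191829.9 / 1000 = 3191.8299 kW

3191.8299 kW


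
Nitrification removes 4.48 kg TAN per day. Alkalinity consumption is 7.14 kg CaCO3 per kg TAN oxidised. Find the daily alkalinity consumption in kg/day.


Alkalinity factor: 7.14 kg CaCO3 consumed per kg TAN nitrified
alk = 4.48 kg TAN * 7.14 = 31.9872 kg CaCO3/day

31.9872 kg CaCO3/day


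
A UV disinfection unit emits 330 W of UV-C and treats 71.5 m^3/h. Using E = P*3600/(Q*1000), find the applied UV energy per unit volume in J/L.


Energy delivered per hour = 330 W * 3600 s = 1188000 J/h
Volume treated per hour = 71.5 m^3/h * 1000 = 71500 L/h
dose = 1188000 / 71500 = 16.6154 J/L

16.6154 J/L


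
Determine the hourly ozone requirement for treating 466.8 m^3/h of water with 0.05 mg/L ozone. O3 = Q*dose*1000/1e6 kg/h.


O3 demand (mg/h) = Q * dose * 1000 = 466.8 * 0.05 * 1000 = 23340 mg/h
Convert mg to kg: 23340 / 1e6 = 0.02334 kg/h

0.02334 kg/h


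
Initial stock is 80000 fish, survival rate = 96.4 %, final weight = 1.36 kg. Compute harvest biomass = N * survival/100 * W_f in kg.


Survivors = 80000 * 96.4/100 = 77120 fish
Harvest biomass = survivors * W_f = 77120 * 1.36 = 104883.2 kg

104883.2 kg


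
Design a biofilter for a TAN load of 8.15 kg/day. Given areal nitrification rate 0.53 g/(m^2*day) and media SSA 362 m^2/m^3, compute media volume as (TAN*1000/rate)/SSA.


A = 8.15*1000 / 0.53 = 15377.358 m^2
V = 15377.358 / 362 = 42.4789

42.4789 m^3


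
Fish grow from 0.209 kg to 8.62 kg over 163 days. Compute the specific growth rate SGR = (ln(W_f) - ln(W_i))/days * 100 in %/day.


ln(W_f) = ln(8.62) = 2.1540851
ln(W_i) = ln(0.209) = -1.565421
ln(W_f) - ln(W_i) = 2.1540851 - -1.565421 = 3.7195061
SGR = 3.7195061 / 163 * 100 = 2.28191 %/day

2.28191 %/day


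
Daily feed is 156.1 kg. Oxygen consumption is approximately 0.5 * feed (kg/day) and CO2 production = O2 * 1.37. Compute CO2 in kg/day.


O2 = 156.1 * 0.5 = 78.05
CO2 = 78.05 * 1.37 = 106.9285

106.9285 kg/day


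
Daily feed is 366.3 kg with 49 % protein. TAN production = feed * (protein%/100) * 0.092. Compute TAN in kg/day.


Protein in feed = 366.3 * 49/100 = 179.487 kg/day
TAN = protein * 0.092 = 179.487 * 0.092 = 16.512804 kg/day

16.512804 kg/day


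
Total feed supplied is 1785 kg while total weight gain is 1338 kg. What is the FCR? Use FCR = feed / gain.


FCR = feed consumed / weight gained
FCR = 1785 kg / 1338 kg = 1.33408

1.33408


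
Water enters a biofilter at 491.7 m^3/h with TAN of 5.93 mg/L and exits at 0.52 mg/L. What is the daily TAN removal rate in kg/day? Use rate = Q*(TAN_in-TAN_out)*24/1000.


Concentration drop: TAN_in - TAN_out = 5.93 - 0.52 = 5.41 mg/L
Hourly TAN removed = Q * dTAN = 491.7 m^3/h * 5.41 mg/L = 2660.097 g/h  (m^3/h * mg/L = g/h)
Daily TAN removed = 2660.097 * 24 = 63842.328 g/day
Convert to kg/day: 63842.328 / 1000 = 63.842328 kg/day

63.842328 kg/day


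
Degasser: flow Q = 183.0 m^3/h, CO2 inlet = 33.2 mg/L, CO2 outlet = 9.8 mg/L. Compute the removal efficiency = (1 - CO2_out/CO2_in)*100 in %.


CO2_out / CO2_in = 9.8 / 33.2 = 0.29518072
Fraction remaining = 0.29518072
efficiency = (1 - 0.29518072) * 100 = 70.4819 %

70.4819 %


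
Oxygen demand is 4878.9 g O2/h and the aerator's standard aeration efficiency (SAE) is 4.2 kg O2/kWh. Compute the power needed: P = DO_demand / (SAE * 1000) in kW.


SAE in g O2/kWh = 4.2 * 1000 = 4200 g/kWh
P = DO_demand / SAE_g = 4878.9 / 4200 = 1.16164 kW

1.16164 kW


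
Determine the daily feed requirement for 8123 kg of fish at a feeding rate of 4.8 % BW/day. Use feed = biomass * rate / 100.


Feeding rate fraction = 4.8% / 100 = 0.048
Daily feed = 8123 kg * 0.048 = 389.904 kg/day

389.904 kg/day


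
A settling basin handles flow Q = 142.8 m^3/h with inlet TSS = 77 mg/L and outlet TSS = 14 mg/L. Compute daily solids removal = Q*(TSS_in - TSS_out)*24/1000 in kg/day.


Concentration drop: TSS_in - TSS_out = 77 - 14 = 63 mg/L
Hourly solids removed = Q * dTSS = 142.8 m^3/h * 63 mg/L = 8996.4 g/h  (m^3/h * mg/L = g/h)
Daily solids removed = 8996.4 * 24 = 215913.6 g/day
Convert g to kg: 215913.6 / 1000 = 215.9136 kg/day

215.9136 kg/day


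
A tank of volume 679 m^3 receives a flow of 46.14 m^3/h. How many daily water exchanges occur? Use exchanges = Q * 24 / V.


Daily flow volume = 46.14 m^3/h * 24 h = 1107.36 m^3/day
Exchanges = daily flow / tank volume = 1107.36 / 679 = 1.63087 exchanges/day

1.63087 exchanges/day


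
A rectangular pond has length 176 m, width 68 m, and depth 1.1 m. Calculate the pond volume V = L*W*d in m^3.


Base area = L * W = 176 * 68 = 11968 m^2
Volume = area * depth = 11968 * 1.1 = 13164.8 m^3

13164.8 m^3


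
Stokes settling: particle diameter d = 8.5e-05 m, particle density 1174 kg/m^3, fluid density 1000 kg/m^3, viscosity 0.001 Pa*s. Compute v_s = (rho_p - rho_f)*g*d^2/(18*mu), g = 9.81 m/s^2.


Density difference: rho_p - rho_f = 1174 - 1000 = 174 kg/m^3
d^2 = (8.5e-05)^2 = 7.225e-09 m^2
Numerator = (rho_p - rho_f) * g * d^2 = 174 * 9.81 * 7.225e-09 = 1.2332642e-05
Denominator = 18 * mu = 18 * 0.001 = 0.018
v_s = 1.2332642e-05 / 0.018 = 6.85147e-04 m/s
Check: Re = rho_f * v_s * d / mu = 1000 * 6.85147e-04 * 8.5e-05 / 0.001 = 0.0582 < 1, so Stokes' law applies.

6.85147e-04 m/s


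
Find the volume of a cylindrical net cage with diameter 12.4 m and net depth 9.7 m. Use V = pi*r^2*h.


r = d/2 = 12.4/2 = 6.2 m
Base area = pi*r^2 = pi*6.2^2 = 120.76282 m^2
Volume = 120.76282 * 9.7 = 1171.4 m^3

1171.4 m^3


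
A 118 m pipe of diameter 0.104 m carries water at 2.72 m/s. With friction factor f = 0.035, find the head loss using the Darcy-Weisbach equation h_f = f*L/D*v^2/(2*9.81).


v^2 = 2.72^2 = 7.3984 m^2/s^2
L/D = 118/0.104 = 1134.6154
h_f = f*(L/D)*v^2/(2g) = 0.035 * 1134.6154 * 7.3984 / 19.62 = 14.9746 m

14.9746 m


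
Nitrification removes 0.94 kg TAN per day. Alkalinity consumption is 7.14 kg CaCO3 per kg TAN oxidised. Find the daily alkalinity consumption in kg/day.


Alkalinity factor: 7.14 kg CaCO3 consumed per kg TAN nitrified
alk = 0.94 kg TAN * 7.14 = 6.7116 kg CaCO3/day

6.7116 kg CaCO3/day


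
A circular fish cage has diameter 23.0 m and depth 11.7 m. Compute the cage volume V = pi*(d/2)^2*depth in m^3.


r = d/2 = 23.0/2 = 11.5 m
Base area = pi*r^2 = pi*11.5^2 = 415.47563 m^2
Volume = 415.47563 * 11.7 = 4861.06 m^3

4861.06 m^3


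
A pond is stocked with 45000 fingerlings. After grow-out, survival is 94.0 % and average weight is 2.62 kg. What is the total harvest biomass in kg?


Survivors = 45000 * 94.0/100 = 42300 fish
Harvest biomass = survivors * W_f = 42300 * 2.62 = 110826 kg

110826 kg


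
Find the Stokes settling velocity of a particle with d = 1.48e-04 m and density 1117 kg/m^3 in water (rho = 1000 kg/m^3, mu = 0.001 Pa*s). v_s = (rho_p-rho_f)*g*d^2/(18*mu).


Density difference: rho_p - rho_f = 1117 - 1000 = 117 kg/m^3
d^2 = (1.48e-04)^2 = 2.1904e-08 m^2
Numerator = (rho_p - rho_f) * g * d^2 = 117 * 9.81 * 2.1904e-08 = 2.5140754e-05
Denominator = 18 * mu = 18 * 0.001 = 0.018
v_s = 2.5140754e-05 / 0.018 = 0.00139671 m/s
Check: Re = rho_f * v_s * d / mu = 1000 * 0.00139671 * 1.48e-04 / 0.001 = 0.207 < 1, so Stokes' law applies.

0.00139671 m/s


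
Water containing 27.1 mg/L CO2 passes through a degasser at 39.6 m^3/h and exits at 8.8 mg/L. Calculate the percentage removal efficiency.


CO2_out / CO2_in = 8.8 / 27.1 = 0.32472325
Fraction remaining = 0.32472325
efficiency = (1 - 0.32472325) * 100 = 67.5277 %

67.5277 %


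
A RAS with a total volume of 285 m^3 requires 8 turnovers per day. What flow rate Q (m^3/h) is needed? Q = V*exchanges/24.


Daily recirculation volume = 285 m^3 * 8 = 2280 m^3/day
Flow rate Q = daily volume / 24 h = 2280 / 24 = 95 m^3/h

95 m^3/h


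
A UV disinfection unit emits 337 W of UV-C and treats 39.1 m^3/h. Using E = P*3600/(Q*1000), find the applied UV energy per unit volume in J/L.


Energy delivered per hour = 337 W * 3600 s = 1213200 J/h
Volume treated per hour = 39.1 m^3/h * 1000 = 39100 L/h
dose = 1213200 / 39100 = 31.0281 J/L

31.0281 J/L


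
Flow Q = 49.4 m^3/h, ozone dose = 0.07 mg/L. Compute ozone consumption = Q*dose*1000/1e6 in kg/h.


O3 demand (mg/h) = Q * dose * 1000 = 49.4 * 0.07 * 1000 = 3458 mg/h
Convert mg to kg: 3458 / 1e6 = 0.003458 kg/h

0.003458 kg/h


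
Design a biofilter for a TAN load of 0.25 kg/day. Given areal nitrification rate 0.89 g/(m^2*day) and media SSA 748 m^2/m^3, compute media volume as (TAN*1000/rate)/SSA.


A = 0.25*1000 / 0.89 = 280.89888 m^2
V = 280.89888 / 748 = 0.375533

0.375533 m^3


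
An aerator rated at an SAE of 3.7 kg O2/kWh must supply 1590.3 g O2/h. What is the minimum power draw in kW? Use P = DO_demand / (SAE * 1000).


SAE in g O2/kWh = 3.7 * 1000 = 3700 g/kWh
P = DO_demand / SAE_g = 1590.3 / 3700 = 0.429811 kW

0.429811 kW


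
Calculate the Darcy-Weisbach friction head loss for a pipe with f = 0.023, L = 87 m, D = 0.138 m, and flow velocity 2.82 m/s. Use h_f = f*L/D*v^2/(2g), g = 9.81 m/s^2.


v^2 = 2.82^2 = 7.9524 m^2/s^2
L/D = 87/0.138 = 630.43478
h_f = f*(L/D)*v^2/(2g) = 0.023 * 630.43478 * 7.9524 / 19.62 = 5.87716 m

5.87716 m


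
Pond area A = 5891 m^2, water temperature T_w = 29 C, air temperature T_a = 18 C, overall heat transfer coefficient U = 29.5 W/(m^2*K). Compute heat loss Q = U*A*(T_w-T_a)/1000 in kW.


Temperature difference dT = 29 - 18 = 11 K
Heat loss (W) = U * A * dT = 29.5 * 5891 * 11 = 1911629.5 W
Convert to kW: 1911629.5 / 1000 = 1911.6295 kW

1911.6295 kW


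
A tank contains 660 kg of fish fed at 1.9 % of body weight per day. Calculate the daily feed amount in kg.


Feeding rate fraction = 1.9% / 100 = 0.019
Daily feed = 660 kg * 0.019 = 12.54 kg/day

12.54 kg/day


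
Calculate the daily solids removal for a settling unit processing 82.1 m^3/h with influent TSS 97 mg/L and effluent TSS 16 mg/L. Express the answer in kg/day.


Concentration drop: TSS_in - TSS_out = 97 - 16 = 81 mg/L
Hourly solids removed = Q * dTSS = 82.1 m^3/h * 81 mg/L = 6650.1 g/h  (m^3/h * mg/L = g/h)
Daily solids removed = 6650.1 * 24 = 159602.4 g/day
Convert g to kg: 159602.4 / 1000 = 159.6024 kg/day

159.6024 kg/day


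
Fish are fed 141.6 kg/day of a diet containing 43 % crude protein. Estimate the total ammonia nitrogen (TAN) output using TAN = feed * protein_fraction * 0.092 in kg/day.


Protein in feed = 141.6 * 43/100 = 60.888 kg/day
TAN = protein * 0.092 = 60.888 * 0.092 = 5.601696 kg/day

5.601696 kg/day


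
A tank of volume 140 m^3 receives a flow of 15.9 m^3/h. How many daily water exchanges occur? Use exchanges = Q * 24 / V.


Daily flow volume = 15.9 m^3/h * 24 h = 381.6 m^3/day
Exchanges = daily flow / tank volume = 381.6 / 140 = 2.72571 exchanges/day

2.72571 exchanges/day


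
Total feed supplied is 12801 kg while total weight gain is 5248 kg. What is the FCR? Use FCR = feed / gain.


FCR = feed consumed / weight gained
FCR = 12801 kg / 5248 kg = 2.43921

2.43921


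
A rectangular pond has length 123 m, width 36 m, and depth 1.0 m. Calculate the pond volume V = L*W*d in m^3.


Base area = L * W = 123 * 36 = 4428 m^2
Volume = area * depth = 4428 * 1.0 = 4428 m^3

4428 m^3


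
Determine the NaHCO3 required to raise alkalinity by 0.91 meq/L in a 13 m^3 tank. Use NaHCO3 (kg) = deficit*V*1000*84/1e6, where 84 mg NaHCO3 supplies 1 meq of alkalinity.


Tank volume in L = 13 m^3 * 1000 = 13000 L
Total meq required = 0.91 meq/L * 13000 L = 11830 meq
NaHCO3 mass = 11830 meq * 84 mg/meq / 1e6 = 0.99372 kg

0.99372 kg


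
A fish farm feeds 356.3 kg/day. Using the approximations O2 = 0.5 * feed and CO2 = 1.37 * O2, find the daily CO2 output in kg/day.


O2 = 356.3 * 0.5 = 178.15
CO2 = 178.15 * 1.37 = 244.0655

244.0655 kg/day


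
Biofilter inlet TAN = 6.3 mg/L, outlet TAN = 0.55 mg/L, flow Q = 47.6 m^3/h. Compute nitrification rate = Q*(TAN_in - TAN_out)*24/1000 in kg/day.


Concentration drop: TAN_in - TAN_out = 6.3 - 0.55 = 5.75 mg/L
Hourly TAN removed = Q * dTAN = 47.6 m^3/h * 5.75 mg/L = 273.7 g/h  (m^3/h * mg/L = g/h)
Daily TAN removed = 273.7 * 24 = 6568.8 g/day
Convert to kg/day: 6568.8 / 1000 = 6.5688 kg/day

6.5688 kg/day


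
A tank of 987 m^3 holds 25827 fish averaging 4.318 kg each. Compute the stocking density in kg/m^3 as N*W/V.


Total biomass = 25827 fish * 4.318 kg = 111520.986 kg
Density = total biomass / volume = 111520.986 / 987 = 112.99 kg/m^3

112.99 kg/m^3


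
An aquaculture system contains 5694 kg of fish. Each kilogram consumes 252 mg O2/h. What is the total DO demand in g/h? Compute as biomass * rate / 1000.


Total O2 consumption (mg/h) = 5694 kg * 252 mg/(kg*h) = 1434888 mg/h
Convert to g/h: 1434888 / 1000 = 1434.888 g/h

1434.888 g/h


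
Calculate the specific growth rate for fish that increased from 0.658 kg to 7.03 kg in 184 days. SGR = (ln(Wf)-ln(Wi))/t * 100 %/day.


ln(W_f) = ln(7.03) = 1.9501867
ln(W_i) = ln(0.658) = -0.41855035
ln(W_f) - ln(W_i) = 1.9501867 - -0.41855035 = 2.3687371
SGR = 2.3687371 / 184 * 100 = 1.28736 %/day

1.28736 %/day


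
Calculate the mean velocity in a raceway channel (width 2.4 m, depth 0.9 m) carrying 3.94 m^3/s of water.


Cross-sectional area = W * d = 2.4 * 0.9 = 2.16 m^2
Velocity = Q / A = 3.94 / 2.16 = 1.82407 m/s

1.82407 m/s


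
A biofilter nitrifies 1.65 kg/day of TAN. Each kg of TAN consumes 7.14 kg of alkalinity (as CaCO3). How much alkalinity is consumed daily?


Alkalinity factor: 7.14 kg CaCO3 consumed per kg TAN nitrified
alk = 1.65 kg TAN * 7.14 = 11.781 kg CaCO3/day

11.781 kg CaCO3/day


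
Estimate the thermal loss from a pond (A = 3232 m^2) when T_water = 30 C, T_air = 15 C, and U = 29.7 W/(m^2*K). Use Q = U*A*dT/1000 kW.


Temperature difference dT = 30 - 15 = 15 K
Heat loss (W) = U * A * dT = 29.7 * 3232 * 15 = 1439856 W
Convert to kW: 1439856 / 1000 = 1439.856 kW

1439.856 kW


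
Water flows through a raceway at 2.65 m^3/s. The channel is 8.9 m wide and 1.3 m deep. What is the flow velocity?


Cross-sectional area = W * d = 8.9 * 1.3 = 11.57 m^2
Velocity = Q / A = 2.65 / 11.57 = 0.229041 m/s

0.229041 m/s


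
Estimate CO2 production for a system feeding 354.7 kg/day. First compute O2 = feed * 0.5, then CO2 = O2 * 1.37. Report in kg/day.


O2 = 354.7 * 0.5 = 177.35
CO2 = 177.35 * 1.37 = 242.9695

242.9695 kg/day


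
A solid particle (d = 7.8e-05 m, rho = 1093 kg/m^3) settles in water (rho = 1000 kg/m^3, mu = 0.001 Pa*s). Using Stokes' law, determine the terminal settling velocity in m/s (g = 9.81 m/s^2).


Density difference: rho_p - rho_f = 1093 - 1000 = 93 kg/m^3
d^2 = (7.8e-05)^2 = 6.084e-09 m^2
Numerator = (rho_p - rho_f) * g * d^2 = 93 * 9.81 * 6.084e-09 = 5.5506157e-06
Denominator = 18 * mu = 18 * 0.001 = 0.018
v_s = 5.5506157e-06 / 0.018 = 3.08368e-04 m/s
Check: Re = rho_f * v_s * d / mu = 1000 * 3.08368e-04 * 7.8e-05 / 0.001 = 0.0241 < 1, so Stokes' law applies.

3.08368e-04 m/s


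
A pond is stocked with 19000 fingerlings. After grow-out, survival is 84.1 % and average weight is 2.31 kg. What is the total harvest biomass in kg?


Survivors = 19000 * 84.1/100 = 15979 fish
Harvest biomass = survivors * W_f = 15979 * 2.31 = 36911.49 kg

36911.49 kg


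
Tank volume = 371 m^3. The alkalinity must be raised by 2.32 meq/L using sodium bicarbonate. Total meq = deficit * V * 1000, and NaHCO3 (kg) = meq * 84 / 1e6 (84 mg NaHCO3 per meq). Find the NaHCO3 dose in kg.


Tank volume in L = 371 m^3 * 1000 = 371000 L
Total meq required = 2.32 meq/L * 371000 L = 860720 meq
NaHCO3 mass = 860720 meq * 84 mg/meq / 1e6 = 72.3005 kg

72.3005 kg


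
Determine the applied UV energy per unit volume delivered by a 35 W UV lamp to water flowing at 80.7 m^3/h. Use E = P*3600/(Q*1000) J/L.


Energy delivered per hour = 35 W * 3600 s = 126000 J/h
Volume treated per hour = 80.7 m^3/h * 1000 = 80700 L/h
dose = 126000 / 80700 = 1.56134 J/L

1.56134 J/L


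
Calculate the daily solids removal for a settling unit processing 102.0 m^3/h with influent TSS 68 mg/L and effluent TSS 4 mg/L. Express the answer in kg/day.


Concentration drop: TSS_in - TSS_out = 68 - 4 = 64 mg/L
Hourly solids removed = Q * dTSS = 102.0 m^3/h * 64 mg/L = 6528 g/h  (m^3/h * mg/L = g/h)
Daily solids removed = 6528 * 24 = 156672 g/day
Convert g to kg: 156672 / 1000 = 156.672 kg/day

156.672 kg/day


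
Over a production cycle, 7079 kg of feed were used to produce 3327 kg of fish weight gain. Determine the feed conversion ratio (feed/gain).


FCR = feed consumed / weight gained
FCR = 7079 kg / 3327 kg = 2.12774

2.12774


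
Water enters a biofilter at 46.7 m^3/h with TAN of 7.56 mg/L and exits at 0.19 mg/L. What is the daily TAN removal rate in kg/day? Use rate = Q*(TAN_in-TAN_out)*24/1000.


Concentration drop: TAN_in - TAN_out = 7.56 - 0.19 = 7.37 mg/L
Hourly TAN removed = Q * dTAN = 46.7 m^3/h * 7.37 mg/L = 344.179 g/h  (m^3/h * mg/L = g/h)
Daily TAN removed = 344.179 * 24 = 8260.296 g/day
Convert to kg/day: 8260.296 / 1000 = 8.260296 kg/day

8.260296 kg/day


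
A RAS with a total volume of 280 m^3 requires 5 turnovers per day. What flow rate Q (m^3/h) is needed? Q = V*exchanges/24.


Daily recirculation volume = 280 m^3 * 5 = 1400 m^3/day
Flow rate Q = daily volume / 24 h = 1400 / 24 = 58.3333 m^3/h

58.3333 m^3/h


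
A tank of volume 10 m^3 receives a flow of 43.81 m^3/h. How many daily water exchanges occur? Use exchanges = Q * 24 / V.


Daily flow volume = 43.81 m^3/h * 24 h = 1051.44 m^3/day
Exchanges = daily flow / tank volume = 1051.44 / 10 = 105.144 exchanges/day

105.144 exchanges/day


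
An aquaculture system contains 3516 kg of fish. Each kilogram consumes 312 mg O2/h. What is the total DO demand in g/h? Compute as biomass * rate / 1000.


Total O2 consumption (mg/h) = 3516 kg * 312 mg/(kg*h) = 1096992 mg/h
Convert to g/h: 1096992 / 1000 = 1096.992 g/h

1096.992 g/h


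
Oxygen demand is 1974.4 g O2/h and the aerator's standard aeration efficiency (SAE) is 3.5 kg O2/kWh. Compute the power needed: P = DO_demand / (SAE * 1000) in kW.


SAE in g O2/kWh = 3.5 * 1000 = 3500 g/kWh
P = DO_demand / SAE_g = 1974.4 / 3500 = 0.564114 kW

0.564114 kW


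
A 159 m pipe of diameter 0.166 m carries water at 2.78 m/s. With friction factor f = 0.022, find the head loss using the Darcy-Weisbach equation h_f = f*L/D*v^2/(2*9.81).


v^2 = 2.78^2 = 7.7284 m^2/s^2
L/D = 159/0.166 = 957.83133
h_f = f*(L/D)*v^2/(2g) = 0.022 * 957.83133 * 7.7284 / 19.62 = 8.30046 m

8.30046 m


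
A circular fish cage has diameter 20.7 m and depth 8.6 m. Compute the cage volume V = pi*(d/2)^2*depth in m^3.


r = d/2 = 20.7/2 = 10.35 m
Base area = pi*r^2 = pi*10.35^2 = 336.53526 m^2
Volume = 336.53526 * 8.6 = 2894.2 m^3

2894.2 m^3


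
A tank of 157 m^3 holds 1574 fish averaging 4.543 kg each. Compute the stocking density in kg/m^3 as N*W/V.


Total biomass = 1574 fish * 4.543 kg = 7150.682 kg
Density = total biomass / volume = 7150.682 / 157 = 45.5457 kg/m^3

45.5457 kg/m^3


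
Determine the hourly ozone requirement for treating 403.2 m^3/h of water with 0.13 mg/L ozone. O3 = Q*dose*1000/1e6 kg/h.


O3 demand (mg/h) = Q * dose * 1000 = 403.2 * 0.13 * 1000 = 52416 mg/h
Convert mg to kg: 52416 / 1e6 = 0.052416 kg/h

0.052416 kg/h


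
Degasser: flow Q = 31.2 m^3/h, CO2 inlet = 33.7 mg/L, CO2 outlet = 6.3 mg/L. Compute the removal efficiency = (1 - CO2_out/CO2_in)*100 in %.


CO2_out / CO2_in = 6.3 / 33.7 = 0.18694362
Fraction remaining = 0.18694362
efficiency = (1 - 0.18694362) * 100 = 81.3056 %

81.3056 %


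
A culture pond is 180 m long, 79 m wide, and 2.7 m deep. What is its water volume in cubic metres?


Base area = L * W = 180 * 79 = 14220 m^2
Volume = area * depth = 14220 * 2.7 = 38394 m^3

38394 m^3


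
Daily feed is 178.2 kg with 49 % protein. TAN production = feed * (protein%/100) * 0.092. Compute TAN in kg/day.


Protein in feed = 178.2 * 49/100 = 87.318 kg/day
TAN = protein * 0.092 = 87.318 * 0.092 = 8.033256 kg/day

8.033256 kg/day


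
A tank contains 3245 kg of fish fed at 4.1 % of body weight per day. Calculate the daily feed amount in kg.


Feeding rate fraction = 4.1% / 100 = 0.041
Daily feed = 3245 kg * 0.041 = 133.045 kg/day

133.045 kg/day


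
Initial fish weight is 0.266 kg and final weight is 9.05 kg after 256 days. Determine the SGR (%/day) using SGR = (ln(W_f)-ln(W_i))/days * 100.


ln(W_f) = ln(9.05) = 2.2027648
ln(W_i) = ln(0.266) = -1.324259
ln(W_f) - ln(W_i) = 2.2027648 - -1.324259 = 3.5270238
SGR = 3.5270238 / 256 * 100 = 1.37774 %/day

1.37774 %/day


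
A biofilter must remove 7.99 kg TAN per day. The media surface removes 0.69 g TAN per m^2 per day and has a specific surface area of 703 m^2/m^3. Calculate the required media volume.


A = 7.99*1000 / 0.69 = 11579.71 m^2
V = 11579.71 / 703 = 16.4718

16.4718 m^3


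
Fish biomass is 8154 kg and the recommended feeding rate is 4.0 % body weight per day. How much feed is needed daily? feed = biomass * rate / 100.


Feeding rate fraction = 4.0% / 100 = 0.04
Daily feed = 8154 kg * 0.04 = 326.16 kg/day

326.16 kg/day


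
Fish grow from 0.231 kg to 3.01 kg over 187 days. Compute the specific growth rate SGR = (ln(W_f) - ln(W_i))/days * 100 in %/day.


ln(W_f) = ln(3.01) = 1.1019401
ln(W_i) = ln(0.231) = -1.4653376
ln(W_f) - ln(W_i) = 1.1019401 - -1.4653376 = 2.5672777
SGR = 2.5672777 / 187 * 100 = 1.37288 %/day

1.37288 %/day


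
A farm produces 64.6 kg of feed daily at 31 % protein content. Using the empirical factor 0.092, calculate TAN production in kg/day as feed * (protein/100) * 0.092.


Protein in feed = 64.6 * 31/100 = 20.026 kg/day
TAN = protein * 0.092 = 20.026 * 0.092 = 1.842392 kg/day

1.842392 kg/day


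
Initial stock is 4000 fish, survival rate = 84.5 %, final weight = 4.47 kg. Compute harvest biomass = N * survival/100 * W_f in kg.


Survivors = 4000 * 84.5/100 = 3380 fish
Harvest biomass = survivors * W_f = 3380 * 4.47 = 15108.6 kg

15108.6 kg


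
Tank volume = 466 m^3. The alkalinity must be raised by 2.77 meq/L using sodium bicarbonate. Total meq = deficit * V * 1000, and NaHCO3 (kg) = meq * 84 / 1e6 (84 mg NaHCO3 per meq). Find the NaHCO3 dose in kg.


Tank volume in L = 466 m^3 * 1000 = 466000 L
Total meq required = 2.77 meq/L * 466000 L = 1290820 meq
NaHCO3 mass = 1290820 meq * 84 mg/meq / 1e6 = 108.429 kg

108.429 kg


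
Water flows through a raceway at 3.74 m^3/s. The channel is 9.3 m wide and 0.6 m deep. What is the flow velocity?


Cross-sectional area = W * d = 9.3 * 0.6 = 5.58 m^2
Velocity = Q / A = 3.74 / 5.58 = 0.670251 m/s

0.670251 m/s


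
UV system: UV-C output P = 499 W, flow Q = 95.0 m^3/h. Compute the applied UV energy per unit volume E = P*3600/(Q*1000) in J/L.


Energy delivered per hour = 499 W * 3600 s = 1796400 J/h
Volume treated per hour = 95.0 m^3/h * 1000 = 95000 L/h
dose = 1796400 / 95000 = 18.9095 J/L

18.9095 J/L


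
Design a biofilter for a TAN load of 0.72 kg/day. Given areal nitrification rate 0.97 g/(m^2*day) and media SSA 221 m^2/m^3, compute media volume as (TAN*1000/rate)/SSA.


A = 0.72*1000 / 0.97 = 742.26804 m^2
V = 742.26804 / 221 = 3.35868

3.35868 m^3


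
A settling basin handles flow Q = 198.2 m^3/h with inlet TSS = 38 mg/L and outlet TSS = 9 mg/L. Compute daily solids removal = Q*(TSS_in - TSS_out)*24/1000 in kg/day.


Concentration drop: TSS_in - TSS_out = 38 - 9 = 29 mg/L
Hourly solids removed = Q * dTSS = 198.2 m^3/h * 29 mg/L = 5747.8 g/h  (m^3/h * mg/L = g/h)
Daily solids removed = 5747.8 * 24 = 137947.2 g/day
Convert g to kg: 137947.2 / 1000 = 137.9472 kg/day

137.9472 kg/day


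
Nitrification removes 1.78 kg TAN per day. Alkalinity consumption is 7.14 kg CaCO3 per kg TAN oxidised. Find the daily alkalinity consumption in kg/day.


Alkalinity factor: 7.14 kg CaCO3 consumed per kg TAN nitrified
alk = 1.78 kg TAN * 7.14 = 12.7092 kg CaCO3/day

12.7092 kg CaCO3/day


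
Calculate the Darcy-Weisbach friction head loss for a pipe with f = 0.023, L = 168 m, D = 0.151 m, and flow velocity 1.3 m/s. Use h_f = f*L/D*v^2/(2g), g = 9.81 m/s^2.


v^2 = 1.3^2 = 1.69 m^2/s^2
L/D = 168/0.151 = 1112.5828
h_f = f*(L/D)*v^2/(2g) = 0.023 * 1112.5828 * 1.69 / 19.62 = 2.20418 m

2.20418 m


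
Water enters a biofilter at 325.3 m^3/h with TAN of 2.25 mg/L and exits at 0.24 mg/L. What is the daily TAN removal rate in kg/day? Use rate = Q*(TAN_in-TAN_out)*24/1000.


Concentration drop: TAN_in - TAN_out = 2.25 - 0.24 = 2.01 mg/L
Hourly TAN removed = Q * dTAN = 325.3 m^3/h * 2.01 mg/L = 653.853 g/h  (m^3/h * mg/L = g/h)
Daily TAN removed = 653.853 * 24 = 15692.472 g/day
Convert to kg/day: 15692.472 / 1000 = 15.692472 kg/day

15.692472 kg/day


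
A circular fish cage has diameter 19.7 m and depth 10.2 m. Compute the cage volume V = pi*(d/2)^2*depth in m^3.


r = d/2 = 19.7/2 = 9.85 m
Base area = pi*r^2 = pi*9.85^2 = 304.80517 m^2
Volume = 304.80517 * 10.2 = 3109.01 m^3

3109.01 m^3


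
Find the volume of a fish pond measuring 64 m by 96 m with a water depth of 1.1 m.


Base area = L * W = 64 * 96 = 6144 m^2
Volume = area * depth = 6144 * 1.1 = 6758.4 m^3

6758.4 m^3


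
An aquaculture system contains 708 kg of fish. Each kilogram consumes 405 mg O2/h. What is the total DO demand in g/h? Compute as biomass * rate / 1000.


Total O2 consumption (mg/h) = 708 kg * 405 mg/(kg*h) = 286740 mg/h
Convert to g/h: 286740 / 1000 = 286.74 g/h

286.74 g/h


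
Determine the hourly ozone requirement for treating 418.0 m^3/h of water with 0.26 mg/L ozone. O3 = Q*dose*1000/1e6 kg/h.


O3 demand (mg/h) = Q * dose * 1000 = 418.0 * 0.26 * 1000 = 108680 mg/h
Convert mg to kg: 108680 / 1e6 = 0.10868 kg/h

0.10868 kg/h


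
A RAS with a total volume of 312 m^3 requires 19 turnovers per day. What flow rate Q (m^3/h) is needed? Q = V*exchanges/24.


Daily recirculation volume = 312 m^3 * 19 = 5928 m^3/day
Flow rate Q = daily volume / 24 h = 5928 / 24 = 247 m^3/h

247 m^3/h


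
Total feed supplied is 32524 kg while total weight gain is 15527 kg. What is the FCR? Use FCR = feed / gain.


FCR = feed consumed / weight gained
FCR = 32524 kg / 15527 kg = 2.09467

2.09467


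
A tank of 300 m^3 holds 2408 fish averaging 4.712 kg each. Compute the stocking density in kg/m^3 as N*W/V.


Total biomass = 2408 fish * 4.712 kg = 11346.496 kg
Density = total biomass / volume = 11346.496 / 300 = 37.8217 kg/m^3

37.8217 kg/m^3


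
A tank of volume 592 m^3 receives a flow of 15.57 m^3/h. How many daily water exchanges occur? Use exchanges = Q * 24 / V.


Daily flow volume = 15.57 m^3/h * 24 h = 373.68 m^3/day
Exchanges = daily flow / tank volume = 373.68 / 592 = 0.631216 exchanges/day

0.631216 exchanges/day


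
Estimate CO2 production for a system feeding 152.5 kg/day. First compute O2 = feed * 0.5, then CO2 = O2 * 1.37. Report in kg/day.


O2 = 152.5 * 0.5 = 76.25
CO2 = 76.25 * 1.37 = 104.4625

104.4625 kg/day


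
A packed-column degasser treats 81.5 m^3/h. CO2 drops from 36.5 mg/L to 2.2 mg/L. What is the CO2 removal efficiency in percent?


CO2_out / CO2_in = 2.2 / 36.5 = 0.060273973
Fraction remaining = 0.060273973
efficiency = (1 - 0.060273973) * 100 = 93.9726 %

93.9726 %


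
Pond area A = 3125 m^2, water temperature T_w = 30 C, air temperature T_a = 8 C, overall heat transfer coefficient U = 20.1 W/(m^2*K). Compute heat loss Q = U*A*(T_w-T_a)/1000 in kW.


Temperature difference dT = 30 - 8 = 22 K
Heat loss (W) = U * A * dT = 20.1 * 3125 * 22 = 1381875 W
Convert to kW: 1381875 / 1000 = 1381.875 kW

1381.875 kW


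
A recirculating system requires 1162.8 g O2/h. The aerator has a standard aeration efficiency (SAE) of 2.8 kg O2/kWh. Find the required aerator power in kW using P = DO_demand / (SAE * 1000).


SAE in g O2/kWh = 2.8 * 1000 = 2800 g/kWh
P = DO_demand / SAE_g = 1162.8 / 2800 = 0.415286 kW

0.415286 kW


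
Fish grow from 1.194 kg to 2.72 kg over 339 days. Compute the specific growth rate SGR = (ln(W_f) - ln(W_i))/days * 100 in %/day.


ln(W_f) = ln(2.72) = 1.0006319
ln(W_i) = ln(1.194) = 0.17730901
ln(W_f) - ln(W_i) = 1.0006319 - 0.17730901 = 0.82332289
SGR = 0.82332289 / 339 * 100 = 0.242868 %/day

0.242868 %/day


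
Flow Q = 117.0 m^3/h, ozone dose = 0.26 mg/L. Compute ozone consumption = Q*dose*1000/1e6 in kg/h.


O3 demand (mg/h) = Q * dose * 1000 = 117.0 * 0.26 * 1000 = 30420 mg/h
Convert mg to kg: 30420 / 1e6 = 0.03042 kg/h

0.03042 kg/h


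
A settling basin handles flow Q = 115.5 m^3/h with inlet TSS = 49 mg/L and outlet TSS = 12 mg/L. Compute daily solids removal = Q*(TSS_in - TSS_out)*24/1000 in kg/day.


Concentration drop: TSS_in - TSS_out = 49 - 12 = 37 mg/L
Hourly solids removed = Q * dTSS = 115.5 m^3/h * 37 mg/L = 4273.5 g/h  (m^3/h * mg/L = g/h)
Daily solids removed = 4273.5 * 24 = 102564 g/day
Convert g to kg: 102564 / 1000 = 102.564 kg/day

102.564 kg/day


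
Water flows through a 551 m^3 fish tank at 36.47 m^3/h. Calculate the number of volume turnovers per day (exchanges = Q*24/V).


Daily flow volume = 36.47 m^3/h * 24 h = 875.28 m^3/day
Exchanges = daily flow / tank volume = 875.28 / 551 = 1.58853 exchanges/day

1.58853 exchanges/day


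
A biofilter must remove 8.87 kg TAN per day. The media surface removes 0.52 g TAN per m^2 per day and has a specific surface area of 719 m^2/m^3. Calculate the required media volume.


A = 8.87*1000 / 0.52 = 17057.692 m^2
V = 17057.692 / 719 = 23.7242

23.7242 m^3


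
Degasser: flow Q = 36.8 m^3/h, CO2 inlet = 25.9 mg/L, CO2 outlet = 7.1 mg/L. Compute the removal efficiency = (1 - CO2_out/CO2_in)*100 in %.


CO2_out / CO2_in = 7.1 / 25.9 = 0.27413127
Fraction remaining = 0.27413127
efficiency = (1 - 0.27413127) * 100 = 72.5869 %

72.5869 %


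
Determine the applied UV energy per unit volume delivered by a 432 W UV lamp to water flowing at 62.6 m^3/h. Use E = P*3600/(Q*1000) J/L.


Energy delivered per hour = 432 W * 3600 s = 1555200 J/h
Volume treated per hour = 62.6 m^3/h * 1000 = 62600 L/h
dose = 1555200 / 62600 = 24.8435 J/L

24.8435 J/L


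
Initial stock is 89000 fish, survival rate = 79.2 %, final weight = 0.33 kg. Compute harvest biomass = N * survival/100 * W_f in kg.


Survivors = 89000 * 79.2/100 = 70488 fish
Harvest biomass = survivors * W_f = 70488 * 0.33 = 23261.04 kg

23261.04 kg


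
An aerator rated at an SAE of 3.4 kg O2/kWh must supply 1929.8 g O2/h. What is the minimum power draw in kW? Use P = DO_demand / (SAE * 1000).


SAE in g O2/kWh = 3.4 * 1000 = 3400 g/kWh
P = DO_demand / SAE_g = 1929.8 / 3400 = 0.567588 kW

0.567588 kW


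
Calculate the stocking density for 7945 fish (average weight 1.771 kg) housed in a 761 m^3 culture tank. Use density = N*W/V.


Total biomass = 7945 fish * 1.771 kg = 14070.595 kg
Density = total biomass / volume = 14070.595 / 761 = 18.4896 kg/m^3

18.4896 kg/m^3


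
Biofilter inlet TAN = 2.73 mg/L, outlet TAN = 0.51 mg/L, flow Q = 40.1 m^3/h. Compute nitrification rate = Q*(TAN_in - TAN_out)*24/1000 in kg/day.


Concentration drop: TAN_in - TAN_out = 2.73 - 0.51 = 2.22 mg/L
Hourly TAN removed = Q * dTAN = 40.1 m^3/h * 2.22 mg/L = 89.022 g/h  (m^3/h * mg/L = g/h)
Daily TAN removed = 89.022 * 24 = 2136.528 g/day
Convert to kg/day: 2136.528 / 1000 = 2.136528 kg/day

2.136528 kg/day


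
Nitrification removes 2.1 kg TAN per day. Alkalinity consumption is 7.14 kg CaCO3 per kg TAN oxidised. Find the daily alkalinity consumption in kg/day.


Alkalinity factor: 7.14 kg CaCO3 consumed per kg TAN nitrified
alk = 2.1 kg TAN * 7.14 = 14.994 kg CaCO3/day

14.994 kg CaCO3/day


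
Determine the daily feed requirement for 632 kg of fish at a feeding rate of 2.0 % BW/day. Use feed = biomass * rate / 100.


Feeding rate fraction = 2.0% / 100 = 0.02
Daily feed = 632 kg * 0.02 = 12.64 kg/day

12.64 kg/day


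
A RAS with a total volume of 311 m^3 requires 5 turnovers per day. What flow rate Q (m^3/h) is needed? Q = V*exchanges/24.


Daily recirculation volume = 311 m^3 * 5 = 1555 m^3/day
Flow rate Q = daily volume / 24 h = 1555 / 24 = 64.7917 m^3/h

64.7917 m^3/h


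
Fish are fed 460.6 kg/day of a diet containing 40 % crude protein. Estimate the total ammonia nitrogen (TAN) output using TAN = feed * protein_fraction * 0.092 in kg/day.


Protein in feed = 460.6 * 40/100 = 184.24 kg/day
TAN = protein * 0.092 = 184.24 * 0.092 = 16.95008 kg/day

16.95008 kg/day


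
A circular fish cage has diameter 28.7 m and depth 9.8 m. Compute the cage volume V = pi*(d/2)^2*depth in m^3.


r = d/2 = 28.7/2 = 14.35 m
Base area = pi*r^2 = pi*14.35^2 = 646.92461 m^2
Volume = 646.92461 * 9.8 = 6339.86 m^3

6339.86 m^3


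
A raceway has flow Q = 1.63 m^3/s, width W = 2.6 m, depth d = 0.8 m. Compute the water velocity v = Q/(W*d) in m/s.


Cross-sectional area = W * d = 2.6 * 0.8 = 2.08 m^2
Velocity = Q / A = 1.63 / 2.08 = 0.783654 m/s

0.783654 m/s
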